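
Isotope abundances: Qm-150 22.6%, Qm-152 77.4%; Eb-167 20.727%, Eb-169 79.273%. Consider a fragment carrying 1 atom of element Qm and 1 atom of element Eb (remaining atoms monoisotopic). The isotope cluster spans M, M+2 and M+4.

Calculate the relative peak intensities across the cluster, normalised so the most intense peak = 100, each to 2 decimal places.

7.63 : 55.35 : 100.00

Element Qm pattern (n=1): 0.2260 : 0.7740
Element Eb pattern (n=1): 0.20727 : 0.79273
Convolve the two distributions (both contribute in 2-u steps):
  M: 0.2260×0.20727 = 0.046843
  M+2: 0.2260×0.79273 + 0.7740×0.20727 = 0.339584
  M+4: 0.7740×0.79273 = 0.613573
Scale to base peak (0.613573) = 100: 7.63 : 55.35 : 100.00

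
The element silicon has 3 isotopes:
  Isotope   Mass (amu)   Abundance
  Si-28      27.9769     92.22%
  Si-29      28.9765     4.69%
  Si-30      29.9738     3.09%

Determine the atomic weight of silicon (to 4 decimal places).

28.0855 amu

Average mass = Σ (abundance × isotope mass) = 0.9222 × 27.9769 + 0.0469 × 28.9765 + 0.0309 × 29.9738
= 25.80030 + 1.35900 + 0.92619 = 28.08549 amu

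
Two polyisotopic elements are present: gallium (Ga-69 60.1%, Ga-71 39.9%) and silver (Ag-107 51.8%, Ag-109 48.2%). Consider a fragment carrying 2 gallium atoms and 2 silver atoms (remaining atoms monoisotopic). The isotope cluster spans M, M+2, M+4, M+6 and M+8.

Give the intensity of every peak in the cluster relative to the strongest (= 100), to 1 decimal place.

26.5 : 84.4 : 100.0 : 52.1 : 10.1

Gallium pattern (n=2): 0.361201 : 0.479598 : 0.159201
Silver pattern (n=2): 0.268324 : 0.499352 : 0.232324
Convolve the two distributions (both contribute in 2-u steps):
  M: 0.361201×0.268324 = 0.096919
  M+2: 0.361201×0.499352 + 0.479598×0.268324 = 0.309054
  M+4: 0.361201×0.232324 + 0.479598×0.499352 + 0.159201×0.268324 = 0.366121
  M+6: 0.479598×0.232324 + 0.159201×0.499352 = 0.190919
  M+8: 0.159201×0.232324 = 0.036986
Scale to base peak (0.366121) = 100: 26.5 : 84.4 : 100.0 : 52.1 : 10.1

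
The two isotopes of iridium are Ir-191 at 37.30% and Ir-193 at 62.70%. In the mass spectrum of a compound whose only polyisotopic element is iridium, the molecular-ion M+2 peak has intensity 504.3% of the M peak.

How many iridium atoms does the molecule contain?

3

For n independent Ir atoms, I(M+2)/I(M) = n · (abundance Ir-193) / (abundance Ir-191) = n · 0.6270/0.3730.
n = 5.043 × 0.3730/0.6270 = 3.00 ≈ 3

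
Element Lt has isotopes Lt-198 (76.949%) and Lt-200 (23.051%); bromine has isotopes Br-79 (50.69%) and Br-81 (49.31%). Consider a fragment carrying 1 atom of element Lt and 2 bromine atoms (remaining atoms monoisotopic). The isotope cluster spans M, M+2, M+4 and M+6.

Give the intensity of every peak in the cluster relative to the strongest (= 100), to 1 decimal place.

Element Lt pattern (n=1): 0.76949 : 0.23051
Bromine pattern (n=2): 0.25694761 : 0.49990478 : 0.24314761
Convolve the two distributions (both contribute in 2-u steps):
  M: 0.76949×0.25694761 = 0.197719
  M+2: 0.76949×0.49990478 + 0.23051×0.25694761 = 0.443901
  M+4: 0.76949×0.24314761 + 0.23051×0.49990478 = 0.302333
  M+6: 0.23051×0.24314761 = 0.056048
Scale to base peak (0.443901) = 100: 44.5 : 100.0 : 68.1 : 12.6

44.5 : 100.0 : 68.1 : 12.6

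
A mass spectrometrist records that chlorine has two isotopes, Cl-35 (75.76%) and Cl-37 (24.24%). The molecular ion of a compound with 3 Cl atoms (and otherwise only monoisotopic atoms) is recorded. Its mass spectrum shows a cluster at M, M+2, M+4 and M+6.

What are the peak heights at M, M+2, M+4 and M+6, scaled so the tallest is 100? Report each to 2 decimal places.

100.00 : 95.99 : 30.71 : 3.28

Expanding (0.7576 + 0.2424)^3:
P(M) = 0.7576^3 = 0.434830
P(M+2) = 3 × 0.7576^2 × 0.2424^1 = 0.417382
P(M+4) = 3 × 0.7576^1 × 0.2424^2 = 0.133545
P(M+6) = 0.2424^3 = 0.014243
The M peak is largest (0.434830); scaling to 100 gives 100.00 : 95.99 : 30.71 : 3.28.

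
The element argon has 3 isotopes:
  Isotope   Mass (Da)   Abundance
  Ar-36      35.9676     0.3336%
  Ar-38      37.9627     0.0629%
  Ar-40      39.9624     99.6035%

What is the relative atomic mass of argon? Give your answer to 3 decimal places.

Ar = Σ fᵢ·mᵢ = 0.003336 × 35.9676 + 0.000629 × 37.9627 + 0.996035 × 39.9624
= 0.11999 + 0.02388 + 39.80395 = 39.94782 Da

39.948 Da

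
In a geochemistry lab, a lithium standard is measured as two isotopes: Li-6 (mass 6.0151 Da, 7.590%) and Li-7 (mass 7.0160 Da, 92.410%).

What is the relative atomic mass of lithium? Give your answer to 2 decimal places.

The abundance-weighted mean is 0.07590 × 6.0151 + 0.92410 × 7.0160
= 0.45655 + 6.48349 = 6.94004 Da

6.94 Da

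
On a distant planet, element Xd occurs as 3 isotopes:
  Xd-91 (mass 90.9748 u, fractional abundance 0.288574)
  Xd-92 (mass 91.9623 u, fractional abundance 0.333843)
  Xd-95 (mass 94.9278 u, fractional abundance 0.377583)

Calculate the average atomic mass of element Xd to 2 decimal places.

Ar = Σ fᵢ·mᵢ = 0.288574 × 90.9748 + 0.333843 × 91.9623 + 0.377583 × 94.9278
= 26.25296 + 30.70097 + 35.84312 = 92.79705 u

92.80 u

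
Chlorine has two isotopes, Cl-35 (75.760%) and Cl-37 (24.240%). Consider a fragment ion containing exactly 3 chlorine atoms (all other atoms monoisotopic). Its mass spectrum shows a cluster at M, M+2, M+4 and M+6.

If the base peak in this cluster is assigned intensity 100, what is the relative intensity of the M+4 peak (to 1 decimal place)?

(0.75760 + 0.24240)^3 gives M 0.4348, M+2 0.4174, M+4 0.1335, M+6 0.0142; the largest is M.
P(M) = C(3,0) × 0.75760^3 × 0.24240^0 = 1 × 0.4348304 × 1.0000 = 0.434830 (base)
P(M+4) = C(3,2) × 0.75760^1 × 0.24240^2 = 3 × 0.7576 × 0.05875776 = 0.133545
Relative intensity = 0.133545 / 0.434830 × 100 = 30.7

30.7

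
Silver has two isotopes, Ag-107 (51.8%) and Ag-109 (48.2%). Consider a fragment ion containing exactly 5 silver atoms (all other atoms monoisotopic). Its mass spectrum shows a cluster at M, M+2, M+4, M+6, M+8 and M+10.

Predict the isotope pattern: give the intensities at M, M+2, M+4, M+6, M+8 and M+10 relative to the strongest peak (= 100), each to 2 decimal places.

Each Ag atom is independently Ag-107 (p = 0.518) or Ag-109 (q = 0.482); the cluster is the binomial expansion (p + q)^5.
P(M) = 0.518^5 = 0.037295
P(M+2) = 5 × 0.518^4 × 0.482^1 = 0.173515
P(M+4) = 10 × 0.518^3 × 0.482^2 = 0.322911
P(M+6) = 10 × 0.518^2 × 0.482^3 = 0.300470
P(M+8) = 5 × 0.518^1 × 0.482^4 = 0.139794
P(M+10) = 0.482^5 = 0.026016
The M+4 peak is largest (0.322911); scaling to 100 gives 11.55 : 53.73 : 100.00 : 93.05 : 43.29 : 8.06.

11.55 : 53.73 : 100.00 : 93.05 : 43.29 : 8.06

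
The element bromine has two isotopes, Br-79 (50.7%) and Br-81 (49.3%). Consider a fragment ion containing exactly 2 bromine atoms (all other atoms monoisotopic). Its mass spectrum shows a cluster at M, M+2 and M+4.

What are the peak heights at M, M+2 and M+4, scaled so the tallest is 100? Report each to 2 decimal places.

Expanding (0.507 + 0.493)^2:
P(M) = 0.507^2 = 0.257049
P(M+2) = 2 × 0.507^1 × 0.493^1 = 0.499902
P(M+4) = 0.493^2 = 0.243049
The M+2 peak is largest (0.499902); scaling to 100 gives 51.42 : 100.00 : 48.62.

51.42 : 100.00 : 48.62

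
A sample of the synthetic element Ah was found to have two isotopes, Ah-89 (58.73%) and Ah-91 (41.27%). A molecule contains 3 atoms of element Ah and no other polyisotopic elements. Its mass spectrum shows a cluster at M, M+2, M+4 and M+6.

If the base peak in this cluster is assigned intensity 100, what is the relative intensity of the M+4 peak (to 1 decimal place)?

Term probabilities: M 0.2026, M+2 0.4270, M+4 0.3001, M+6 0.0703. Base peak = M+2.
P(M+2) = C(3,1) × 0.5873^2 × 0.4127^1 = 3 × 0.34492129 × 0.4127 = 0.427047 (base)
P(M+4) = C(3,2) × 0.5873^1 × 0.4127^2 = 3 × 0.5873 × 0.17032129 = 0.300089
Relative intensity = 0.300089 / 0.427047 × 100 = 70.3

70.3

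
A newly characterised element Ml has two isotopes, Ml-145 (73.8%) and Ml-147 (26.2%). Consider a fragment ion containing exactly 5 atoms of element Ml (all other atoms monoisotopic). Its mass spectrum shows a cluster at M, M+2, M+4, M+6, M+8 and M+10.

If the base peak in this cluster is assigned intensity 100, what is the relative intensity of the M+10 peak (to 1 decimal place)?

0.3

Binomial terms of (0.738 + 0.262)^5: M 0.2189, M+2 0.3886, M+4 0.2759, M+6 0.0980, M+8 0.0174, M+10 0.0012 → M+2 is the base peak.
P(M+2) = C(5,1) × 0.738^4 × 0.262^1 = 5 × 0.29663709 × 0.2620 = 0.388595 (base)
P(M+10) = C(5,5) × 0.738^0 × 0.262^5 = 1 × 1.0000 × 0.00123454 = 0.001235
Relative intensity = 0.001235 / 0.388595 × 100 = 0.3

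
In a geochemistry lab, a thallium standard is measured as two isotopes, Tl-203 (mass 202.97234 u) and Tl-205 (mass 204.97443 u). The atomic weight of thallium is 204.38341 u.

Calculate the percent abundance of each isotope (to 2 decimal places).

Tl-203: 29.52%, Tl-205: 70.48%

Let x be the fractional abundance of Tl-203; then Tl-205 has abundance 1 − x.
202.97234·x + 204.97443·(1 − x) = 204.38341
(202.97234 − 204.97443)·x = 204.38341 − 204.97443
x = -0.59102 / -2.00209 = 0.29520 → 29.52% Tl-203, 70.48% Tl-205.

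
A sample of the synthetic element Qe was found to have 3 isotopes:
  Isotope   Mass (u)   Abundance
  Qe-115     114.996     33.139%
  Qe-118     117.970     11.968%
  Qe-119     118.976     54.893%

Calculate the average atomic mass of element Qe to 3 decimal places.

117.537 u

Average mass = Σ (abundance × isotope mass) = 0.33139 × 114.996 + 0.11968 × 117.970 + 0.54893 × 118.976
= 38.1085 + 14.1186 + 65.3095 = 117.5366 u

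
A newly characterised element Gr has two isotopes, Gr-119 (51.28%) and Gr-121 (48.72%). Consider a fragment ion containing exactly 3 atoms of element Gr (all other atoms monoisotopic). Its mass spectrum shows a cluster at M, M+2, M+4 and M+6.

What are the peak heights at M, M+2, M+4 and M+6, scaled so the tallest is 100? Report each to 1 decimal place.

Each Gr atom is independently Gr-119 (p = 0.5128) or Gr-121 (q = 0.4872); the cluster is the binomial expansion (p + q)^3.
P(M) = 0.5128^3 = 0.134848
P(M+2) = 3 × 0.5128^2 × 0.4872^1 = 0.384348
P(M+4) = 3 × 0.5128^1 × 0.4872^2 = 0.365161
P(M+6) = 0.4872^3 = 0.115644
The M+2 peak is largest (0.384348); scaling to 100 gives 35.1 : 100.0 : 95.0 : 30.1.

35.1 : 100.0 : 95.0 : 30.1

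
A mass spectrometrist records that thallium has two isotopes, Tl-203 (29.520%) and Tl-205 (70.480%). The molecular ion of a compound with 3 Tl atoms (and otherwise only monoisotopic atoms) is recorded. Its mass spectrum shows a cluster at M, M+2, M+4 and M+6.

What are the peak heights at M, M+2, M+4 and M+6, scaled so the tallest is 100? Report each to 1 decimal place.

5.8 : 41.9 : 100.0 : 79.6

The 3 Tl atoms are independent, so intensities follow the terms of (0.29520 + 0.70480)^3.
P(M) = 0.29520^3 = 0.025725
P(M+2) = 3 × 0.29520^2 × 0.70480^1 = 0.184255
P(M+4) = 3 × 0.29520^1 × 0.70480^2 = 0.439916
P(M+6) = 0.70480^3 = 0.350104
The M+4 peak is largest (0.439916); scaling to 100 gives 5.8 : 41.9 : 100.0 : 79.6.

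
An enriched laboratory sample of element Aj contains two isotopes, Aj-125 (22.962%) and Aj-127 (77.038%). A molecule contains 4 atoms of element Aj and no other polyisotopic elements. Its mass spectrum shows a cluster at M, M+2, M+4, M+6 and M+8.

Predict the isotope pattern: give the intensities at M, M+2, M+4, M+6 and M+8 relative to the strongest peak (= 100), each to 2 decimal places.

0.66 : 8.88 : 44.71 : 100.00 : 83.88

The 4 Aj atoms are independent, so intensities follow the terms of (0.22962 + 0.77038)^4.
P(M) = 0.22962^4 = 0.002780
P(M+2) = 4 × 0.22962^3 × 0.77038^1 = 0.037307
P(M+4) = 6 × 0.22962^2 × 0.77038^2 = 0.187750
P(M+6) = 4 × 0.22962^1 × 0.77038^3 = 0.419938
P(M+8) = 0.77038^4 = 0.352225
The M+6 peak is largest (0.419938); scaling to 100 gives 0.66 : 8.88 : 44.71 : 100.00 : 83.88.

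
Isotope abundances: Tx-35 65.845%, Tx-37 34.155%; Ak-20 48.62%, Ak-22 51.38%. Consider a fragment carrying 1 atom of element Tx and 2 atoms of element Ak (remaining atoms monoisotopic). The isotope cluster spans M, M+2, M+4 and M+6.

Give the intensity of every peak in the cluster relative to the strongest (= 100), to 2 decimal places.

37.99 : 100.00 : 84.08 : 22.01

Element Tx pattern (n=1): 0.65845 : 0.34155
Element Ak pattern (n=2): 0.23639044 : 0.49961912 : 0.26399044
Convolve the two distributions (both contribute in 2-u steps):
  M: 0.65845×0.23639044 = 0.155651
  M+2: 0.65845×0.49961912 + 0.34155×0.23639044 = 0.409713
  M+4: 0.65845×0.26399044 + 0.34155×0.49961912 = 0.344469
  M+6: 0.34155×0.26399044 = 0.090166
Scale to base peak (0.409713) = 100: 37.99 : 100.00 : 84.08 : 22.01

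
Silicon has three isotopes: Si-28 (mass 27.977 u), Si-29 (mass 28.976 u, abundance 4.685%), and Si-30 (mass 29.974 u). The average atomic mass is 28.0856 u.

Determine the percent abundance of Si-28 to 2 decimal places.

92.22%

The remaining 95.315% is split between Si-28 (fraction x) and Si-30 (fraction 0.95315 − x).
Substituting: 27.977x + 29.974(0.95315 − x) = 26.7280744
(27.977 − 29.974)x = -1.8416437  ⇒  x = 0.92221, y = 0.03094
Si-28: 92.22%, Si-30: 3.09%.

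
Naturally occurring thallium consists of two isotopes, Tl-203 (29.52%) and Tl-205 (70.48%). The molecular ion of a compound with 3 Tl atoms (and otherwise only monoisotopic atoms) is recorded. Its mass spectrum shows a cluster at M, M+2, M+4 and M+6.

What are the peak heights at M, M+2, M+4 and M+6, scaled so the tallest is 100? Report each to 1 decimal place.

Expanding (0.2952 + 0.7048)^3:
P(M) = 0.2952^3 = 0.025725
P(M+2) = 3 × 0.2952^2 × 0.7048^1 = 0.184255
P(M+4) = 3 × 0.2952^1 × 0.7048^2 = 0.439916
P(M+6) = 0.7048^3 = 0.350104
The M+4 peak is largest (0.439916); scaling to 100 gives 5.8 : 41.9 : 100.0 : 79.6.

5.8 : 41.9 : 100.0 : 79.6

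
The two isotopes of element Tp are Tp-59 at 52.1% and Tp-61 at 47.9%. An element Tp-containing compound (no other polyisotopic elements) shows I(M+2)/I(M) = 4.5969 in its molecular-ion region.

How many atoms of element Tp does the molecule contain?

5

For n independent Tp atoms, I(M+2)/I(M) = n · (abundance Tp-61) / (abundance Tp-59) = n · 0.479/0.521.
n = 4.5969 × 0.521/0.479 = 5.00 ≈ 5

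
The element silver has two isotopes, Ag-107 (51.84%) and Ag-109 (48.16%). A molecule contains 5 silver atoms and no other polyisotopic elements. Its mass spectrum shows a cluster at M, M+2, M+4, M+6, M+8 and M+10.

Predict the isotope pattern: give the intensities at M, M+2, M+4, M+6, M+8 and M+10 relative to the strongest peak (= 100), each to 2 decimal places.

11.59 : 53.82 : 100.00 : 92.90 : 43.15 : 8.02

Expanding (0.5184 + 0.4816)^5:
P(M) = 0.5184^5 = 0.037439
P(M+2) = 5 × 0.5184^4 × 0.4816^1 = 0.173907
P(M+4) = 10 × 0.5184^3 × 0.4816^2 = 0.323123
P(M+6) = 10 × 0.5184^2 × 0.4816^3 = 0.300185
P(M+8) = 5 × 0.5184^1 × 0.4816^4 = 0.139438
P(M+10) = 0.4816^5 = 0.025908
The M+4 peak is largest (0.323123); scaling to 100 gives 11.59 : 53.82 : 100.00 : 92.90 : 43.15 : 8.02.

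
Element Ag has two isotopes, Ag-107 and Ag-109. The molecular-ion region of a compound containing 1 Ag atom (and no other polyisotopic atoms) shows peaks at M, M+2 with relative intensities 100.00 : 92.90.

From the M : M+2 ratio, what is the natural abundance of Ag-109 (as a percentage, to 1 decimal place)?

If p is the fraction of Ag that is Ag-107, then I(M+2)/I(M) = [C(1,1)·p^0·(1−p)] / p^1 = 1·(1−p)/p = 92.90/100.00 = 0.9290
(1−p)/p = 0.9290/1 = 0.9290  ⇒  p = 1/(1 + 0.9290) = 0.5184
Ag-107: 51.8%, Ag-109: 48.2%.

48.2%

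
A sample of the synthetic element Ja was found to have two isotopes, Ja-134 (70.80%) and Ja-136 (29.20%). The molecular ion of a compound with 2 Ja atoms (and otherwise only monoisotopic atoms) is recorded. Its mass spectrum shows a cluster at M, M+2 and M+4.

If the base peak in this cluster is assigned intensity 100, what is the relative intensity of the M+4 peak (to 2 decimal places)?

Term probabilities: M 0.5013, M+2 0.4135, M+4 0.0853. Base peak = M.
P(M) = C(2,0) × 0.7080^2 × 0.2920^0 = 1 × 0.501264 × 1.0000 = 0.501264 (base)
P(M+4) = C(2,2) × 0.7080^0 × 0.2920^2 = 1 × 1.0000 × 0.085264 = 0.085264
Relative intensity = 0.085264 / 0.501264 × 100 = 17.01

17.01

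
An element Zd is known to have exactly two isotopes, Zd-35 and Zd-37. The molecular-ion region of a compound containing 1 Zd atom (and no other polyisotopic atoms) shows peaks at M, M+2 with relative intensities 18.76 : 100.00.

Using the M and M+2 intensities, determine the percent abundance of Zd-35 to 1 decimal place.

15.8%

Let p = fractional abundance of Zd-35. I(M+2)/I(M) = [C(1,1)·p^0·(1−p)] / p^1 = 1·(1−p)/p = 100.00/18.76 = 5.3305
(1−p)/p = 5.3305/1 = 5.3305  ⇒  p = 1/(1 + 5.3305) = 0.1580
Zd-35: 15.8%, Zd-37: 84.2%.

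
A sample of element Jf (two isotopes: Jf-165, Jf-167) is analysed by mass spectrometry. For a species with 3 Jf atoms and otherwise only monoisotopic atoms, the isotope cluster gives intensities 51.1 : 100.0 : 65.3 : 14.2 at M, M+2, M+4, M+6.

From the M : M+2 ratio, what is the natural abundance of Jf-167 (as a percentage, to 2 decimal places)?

39.48%

Write p for the Jf-165 fraction. I(M+2)/I(M) = [C(3,1)·p^2·(1−p)] / p^3 = 3·(1−p)/p = 100.0/51.1 = 1.9569
(1−p)/p = 1.9569/3 = 0.6523  ⇒  p = 1/(1 + 0.6523) = 0.6052
Jf-165: 60.52%, Jf-167: 39.48%.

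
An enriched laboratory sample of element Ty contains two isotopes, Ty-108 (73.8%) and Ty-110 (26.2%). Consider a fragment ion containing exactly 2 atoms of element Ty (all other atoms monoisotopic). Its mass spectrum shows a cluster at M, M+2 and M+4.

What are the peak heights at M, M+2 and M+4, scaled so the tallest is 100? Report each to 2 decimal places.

The 2 Ty atoms are independent, so intensities follow the terms of (0.738 + 0.262)^2.
P(M) = 0.738^2 = 0.544644
P(M+2) = 2 × 0.738^1 × 0.262^1 = 0.386712
P(M+4) = 0.262^2 = 0.068644
The M peak is largest (0.544644); scaling to 100 gives 100.00 : 71.00 : 12.60.

100.00 : 71.00 : 12.60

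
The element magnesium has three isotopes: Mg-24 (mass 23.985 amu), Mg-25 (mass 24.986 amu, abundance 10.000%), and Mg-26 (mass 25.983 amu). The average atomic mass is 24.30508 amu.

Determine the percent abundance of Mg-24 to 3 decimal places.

78.990%

The remaining 90.000% is split between Mg-24 (fraction x) and Mg-26 (fraction 0.90000 − x).
Substituting: 23.985x + 25.983(0.90000 − x) = 21.80648
(23.985 − 25.983)x = -1.57822  ⇒  x = 0.78990, y = 0.11010
Mg-24: 78.990%, Mg-26: 11.010%.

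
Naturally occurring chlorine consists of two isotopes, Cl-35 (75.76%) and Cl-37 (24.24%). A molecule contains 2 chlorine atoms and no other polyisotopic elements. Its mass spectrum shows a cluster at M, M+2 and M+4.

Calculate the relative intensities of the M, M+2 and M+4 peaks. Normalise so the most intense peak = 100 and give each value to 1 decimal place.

100.0 : 64.0 : 10.2

Each Cl atom is independently Cl-35 (p = 0.7576) or Cl-37 (q = 0.2424); the cluster is the binomial expansion (p + q)^2.
P(M) = 0.7576^2 = 0.573958
P(M+2) = 2 × 0.7576^1 × 0.2424^1 = 0.367284
P(M+4) = 0.2424^2 = 0.058758
The M peak is largest (0.573958); scaling to 100 gives 100.0 : 64.0 : 10.2.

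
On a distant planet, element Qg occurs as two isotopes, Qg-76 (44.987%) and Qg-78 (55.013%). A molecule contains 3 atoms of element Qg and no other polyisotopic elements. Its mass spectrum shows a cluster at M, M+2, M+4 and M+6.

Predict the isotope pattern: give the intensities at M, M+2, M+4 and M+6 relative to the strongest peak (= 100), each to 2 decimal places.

22.29 : 81.78 : 100.00 : 40.76

Expanding (0.44987 + 0.55013)^3:
P(M) = 0.44987^3 = 0.091046
P(M+2) = 3 × 0.44987^2 × 0.55013^1 = 0.334011
P(M+4) = 3 × 0.44987^1 × 0.55013^2 = 0.408450
P(M+6) = 0.55013^3 = 0.166493
The M+4 peak is largest (0.408450); scaling to 100 gives 22.29 : 81.78 : 100.00 : 40.76.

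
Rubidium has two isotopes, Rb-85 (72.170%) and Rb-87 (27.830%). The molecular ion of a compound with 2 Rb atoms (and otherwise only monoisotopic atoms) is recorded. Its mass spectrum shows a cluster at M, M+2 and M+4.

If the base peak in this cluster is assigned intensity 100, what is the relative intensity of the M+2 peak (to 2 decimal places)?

77.12

(0.72170 + 0.27830)^2 gives M 0.5209, M+2 0.4017, M+4 0.0775; the largest is M.
P(M) = C(2,0) × 0.72170^2 × 0.27830^0 = 1 × 0.52085089 × 1.0000 = 0.520851 (base)
P(M+2) = C(2,1) × 0.72170^1 × 0.27830^1 = 2 × 0.7217 × 0.2783 = 0.401698
Relative intensity = 0.401698 / 0.520851 × 100 = 77.12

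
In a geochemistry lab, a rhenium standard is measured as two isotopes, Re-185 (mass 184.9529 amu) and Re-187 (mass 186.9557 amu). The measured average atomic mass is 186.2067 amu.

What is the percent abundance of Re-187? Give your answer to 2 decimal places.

With x = fraction of Re-185 (so Re-187 is 1 − x):
184.9529·x + 186.9557·(1 − x) = 186.2067
(184.9529 − 186.9557)·x = 186.2067 − 186.9557
x = -0.7490 / -2.0028 = 0.37398 → 37.40% Re-185, 62.60% Re-187.

62.60%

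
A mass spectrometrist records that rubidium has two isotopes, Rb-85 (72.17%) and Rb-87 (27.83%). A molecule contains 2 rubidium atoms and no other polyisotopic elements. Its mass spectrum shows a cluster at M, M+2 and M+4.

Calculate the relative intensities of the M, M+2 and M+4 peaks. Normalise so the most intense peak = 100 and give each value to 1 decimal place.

100.0 : 77.1 : 14.9

The 2 Rb atoms are independent, so intensities follow the terms of (0.7217 + 0.2783)^2.
P(M) = 0.7217^2 = 0.520851
P(M+2) = 2 × 0.7217^1 × 0.2783^1 = 0.401698
P(M+4) = 0.2783^2 = 0.077451
The M peak is largest (0.520851); scaling to 100 gives 100.0 : 77.1 : 14.9.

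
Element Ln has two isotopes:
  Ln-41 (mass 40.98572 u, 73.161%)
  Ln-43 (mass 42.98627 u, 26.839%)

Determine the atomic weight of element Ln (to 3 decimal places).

The abundance-weighted mean is 0.73161 × 40.98572 + 0.26839 × 42.98627
= 29.985563 + 11.537085 = 41.522648 u

41.523 u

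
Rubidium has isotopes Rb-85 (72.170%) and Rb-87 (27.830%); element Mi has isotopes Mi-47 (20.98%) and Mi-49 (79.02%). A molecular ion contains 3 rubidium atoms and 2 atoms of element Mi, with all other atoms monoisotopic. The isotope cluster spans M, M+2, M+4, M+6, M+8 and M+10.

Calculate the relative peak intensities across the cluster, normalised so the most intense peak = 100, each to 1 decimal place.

Rubidium pattern (n=3): 0.37589809 : 0.43485841 : 0.16768892 : 0.02155458
Element Mi pattern (n=2): 0.04401604 : 0.33156792 : 0.62441604
Convolve the two distributions (both contribute in 2-u steps):
  M: 0.37589809×0.04401604 = 0.016546
  M+2: 0.37589809×0.33156792 + 0.43485841×0.04401604 = 0.143776
  M+4: 0.37589809×0.62441604 + 0.43485841×0.33156792 + 0.16768892×0.04401604 = 0.386283
  M+6: 0.43485841×0.62441604 + 0.16768892×0.33156792 + 0.02155458×0.04401604 = 0.328082
  M+8: 0.16768892×0.62441604 + 0.02155458×0.33156792 = 0.111854
  M+10: 0.02155458×0.62441604 = 0.013459
Scale to base peak (0.386283) = 100: 4.3 : 37.2 : 100.0 : 84.9 : 29.0 : 3.5

4.3 : 37.2 : 100.0 : 84.9 : 29.0 : 3.5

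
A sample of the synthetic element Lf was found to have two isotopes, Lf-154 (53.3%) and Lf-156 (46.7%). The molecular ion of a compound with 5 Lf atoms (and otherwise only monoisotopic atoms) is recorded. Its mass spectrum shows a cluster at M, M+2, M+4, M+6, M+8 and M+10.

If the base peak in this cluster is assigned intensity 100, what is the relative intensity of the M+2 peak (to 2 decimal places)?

Binomial terms of (0.533 + 0.467)^5: M 0.0430, M+2 0.1884, M+4 0.3302, M+6 0.2893, M+8 0.1268, M+10 0.0222 → M+4 is the base peak.
P(M+4) = C(5,2) × 0.533^3 × 0.467^2 = 10 × 0.15141944 × 0.218089 = 0.330229 (base)
P(M+2) = C(5,1) × 0.533^4 × 0.467^1 = 5 × 0.08070656 × 0.4670 = 0.188450
Relative intensity = 0.188450 / 0.330229 × 100 = 57.07

57.07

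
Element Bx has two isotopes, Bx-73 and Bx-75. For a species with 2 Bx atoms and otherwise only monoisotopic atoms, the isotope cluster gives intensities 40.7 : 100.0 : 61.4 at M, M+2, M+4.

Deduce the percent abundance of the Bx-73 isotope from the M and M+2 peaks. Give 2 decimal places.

44.87%

Let p = fractional abundance of Bx-73. I(M+2)/I(M) = [C(2,1)·p^1·(1−p)] / p^2 = 2·(1−p)/p = 100.0/40.7 = 2.4570
(1−p)/p = 2.4570/2 = 1.2285  ⇒  p = 1/(1 + 1.2285) = 0.4487
Bx-73: 44.87%, Bx-75: 55.13%.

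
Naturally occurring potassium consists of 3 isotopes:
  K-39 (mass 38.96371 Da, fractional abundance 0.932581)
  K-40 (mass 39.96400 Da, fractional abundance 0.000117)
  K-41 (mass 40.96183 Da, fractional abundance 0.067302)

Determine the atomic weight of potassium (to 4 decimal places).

Average mass = Σ (abundance × isotope mass) = 0.932581 × 38.96371 + 0.000117 × 39.96400 + 0.067302 × 40.96183
= 36.336816 + 0.004676 + 2.756813 = 39.098305 Da

39.0983 Da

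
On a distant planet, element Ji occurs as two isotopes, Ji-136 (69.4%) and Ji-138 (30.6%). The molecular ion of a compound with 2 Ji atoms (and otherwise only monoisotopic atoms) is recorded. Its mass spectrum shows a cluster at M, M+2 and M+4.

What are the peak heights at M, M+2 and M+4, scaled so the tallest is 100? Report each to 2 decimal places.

The 2 Ji atoms are independent, so intensities follow the terms of (0.694 + 0.306)^2.
P(M) = 0.694^2 = 0.481636
P(M+2) = 2 × 0.694^1 × 0.306^1 = 0.424728
P(M+4) = 0.306^2 = 0.093636
The M peak is largest (0.481636); scaling to 100 gives 100.00 : 88.18 : 19.44.

100.00 : 88.18 : 19.44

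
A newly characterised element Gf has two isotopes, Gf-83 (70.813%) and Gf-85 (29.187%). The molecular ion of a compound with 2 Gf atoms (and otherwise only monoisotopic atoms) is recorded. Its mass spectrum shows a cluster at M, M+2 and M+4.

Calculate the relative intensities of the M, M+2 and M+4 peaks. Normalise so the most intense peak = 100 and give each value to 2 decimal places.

The 2 Gf atoms are independent, so intensities follow the terms of (0.70813 + 0.29187)^2.
P(M) = 0.70813^2 = 0.501448
P(M+2) = 2 × 0.70813^1 × 0.29187^1 = 0.413364
P(M+4) = 0.29187^2 = 0.085188
The M peak is largest (0.501448); scaling to 100 gives 100.00 : 82.43 : 16.99.

100.00 : 82.43 : 16.99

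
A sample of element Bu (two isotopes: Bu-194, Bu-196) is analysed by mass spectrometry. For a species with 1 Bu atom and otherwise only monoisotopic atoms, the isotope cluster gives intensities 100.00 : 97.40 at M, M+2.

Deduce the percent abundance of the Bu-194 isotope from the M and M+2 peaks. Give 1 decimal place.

50.7%

Write p for the Bu-194 fraction. I(M+2)/I(M) = [C(1,1)·p^0·(1−p)] / p^1 = 1·(1−p)/p = 97.40/100.00 = 0.9740
(1−p)/p = 0.9740/1 = 0.9740  ⇒  p = 1/(1 + 0.9740) = 0.5066
Bu-194: 50.7%, Bu-196: 49.3%.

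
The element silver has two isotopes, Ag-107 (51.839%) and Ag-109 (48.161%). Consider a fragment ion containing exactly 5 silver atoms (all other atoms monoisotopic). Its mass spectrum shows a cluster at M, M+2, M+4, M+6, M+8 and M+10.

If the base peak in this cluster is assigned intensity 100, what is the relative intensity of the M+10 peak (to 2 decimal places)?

(0.51839 + 0.48161)^5 gives M 0.0374, M+2 0.1739, M+4 0.3231, M+6 0.3002, M+8 0.1394, M+10 0.0259; the largest is M+4.
P(M+4) = C(5,2) × 0.51839^3 × 0.48161^2 = 10 × 0.13930601 × 0.23194819 = 0.323118 (base)
P(M+10) = C(5,5) × 0.51839^0 × 0.48161^5 = 1 × 1.0000 × 0.0259106 = 0.025911
Relative intensity = 0.025911 / 0.323118 × 100 = 8.02

8.02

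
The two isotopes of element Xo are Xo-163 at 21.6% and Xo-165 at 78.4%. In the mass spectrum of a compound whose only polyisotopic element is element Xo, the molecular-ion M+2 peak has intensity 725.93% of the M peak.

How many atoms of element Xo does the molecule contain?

For n independent Xo atoms, I(M+2)/I(M) = n · (abundance Xo-165) / (abundance Xo-163) = n · 0.784/0.216.
n = 7.2593 × 0.216/0.784 = 2.00 ≈ 2

2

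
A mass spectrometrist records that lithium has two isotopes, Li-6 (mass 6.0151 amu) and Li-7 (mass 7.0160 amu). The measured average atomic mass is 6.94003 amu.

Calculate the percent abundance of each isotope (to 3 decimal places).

Let x be the fractional abundance of Li-6; then Li-7 has abundance 1 − x.
6.0151·x + 7.0160·(1 − x) = 6.94003
(6.0151 − 7.0160)·x = 6.94003 − 7.0160
x = -0.07597 / -1.0009 = 0.07590 → 7.590% Li-6, 92.410% Li-7.

Li-6: 7.590%, Li-7: 92.410%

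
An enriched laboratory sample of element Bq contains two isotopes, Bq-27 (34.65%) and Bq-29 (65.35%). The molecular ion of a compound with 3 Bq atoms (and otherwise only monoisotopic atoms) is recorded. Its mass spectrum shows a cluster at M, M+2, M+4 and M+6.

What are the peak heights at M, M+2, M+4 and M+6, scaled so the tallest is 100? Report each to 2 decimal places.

9.37 : 53.02 : 100.00 : 62.87

Each Bq atom is independently Bq-27 (p = 0.3465) or Bq-29 (q = 0.6535); the cluster is the binomial expansion (p + q)^3.
P(M) = 0.3465^3 = 0.041602
P(M+2) = 3 × 0.3465^2 × 0.6535^1 = 0.235382
P(M+4) = 3 × 0.3465^1 × 0.6535^2 = 0.443931
P(M+6) = 0.6535^3 = 0.279085
The M+4 peak is largest (0.443931); scaling to 100 gives 9.37 : 53.02 : 100.00 : 62.87.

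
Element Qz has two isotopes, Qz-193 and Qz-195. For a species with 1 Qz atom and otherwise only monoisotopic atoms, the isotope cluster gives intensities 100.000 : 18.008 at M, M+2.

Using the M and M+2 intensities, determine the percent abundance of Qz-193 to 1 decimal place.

84.7%

If p is the fraction of Qz that is Qz-193, then I(M+2)/I(M) = [C(1,1)·p^0·(1−p)] / p^1 = 1·(1−p)/p = 18.008/100.000 = 0.1801
(1−p)/p = 0.1801/1 = 0.1801  ⇒  p = 1/(1 + 0.1801) = 0.8474
Qz-193: 84.7%, Qz-195: 15.3%.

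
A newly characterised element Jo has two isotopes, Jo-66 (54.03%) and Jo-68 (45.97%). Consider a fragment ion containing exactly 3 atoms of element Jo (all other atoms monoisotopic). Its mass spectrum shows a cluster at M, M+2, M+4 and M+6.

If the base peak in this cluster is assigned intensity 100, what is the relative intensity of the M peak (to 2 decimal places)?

Binomial terms of (0.5403 + 0.4597)^3: M 0.1577, M+2 0.4026, M+4 0.3425, M+6 0.0971 → M+2 is the base peak.
P(M+2) = C(3,1) × 0.5403^2 × 0.4597^1 = 3 × 0.29192409 × 0.4597 = 0.402593 (base)
P(M) = C(3,0) × 0.5403^3 × 0.4597^0 = 1 × 0.15772659 × 1.0000 = 0.157727
Relative intensity = 0.157727 / 0.402593 × 100 = 39.18

39.18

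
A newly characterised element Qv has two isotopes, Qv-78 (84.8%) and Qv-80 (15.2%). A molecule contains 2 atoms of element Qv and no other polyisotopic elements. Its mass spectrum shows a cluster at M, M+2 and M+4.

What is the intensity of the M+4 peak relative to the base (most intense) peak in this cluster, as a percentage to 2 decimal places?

Term probabilities: M 0.7191, M+2 0.2578, M+4 0.0231. Base peak = M.
P(M) = C(2,0) × 0.848^2 × 0.152^0 = 1 × 0.719104 × 1.0000 = 0.719104 (base)
P(M+4) = C(2,2) × 0.848^0 × 0.152^2 = 1 × 1.0000 × 0.023104 = 0.023104
Relative intensity = 0.023104 / 0.719104 × 100 = 3.21

3.21%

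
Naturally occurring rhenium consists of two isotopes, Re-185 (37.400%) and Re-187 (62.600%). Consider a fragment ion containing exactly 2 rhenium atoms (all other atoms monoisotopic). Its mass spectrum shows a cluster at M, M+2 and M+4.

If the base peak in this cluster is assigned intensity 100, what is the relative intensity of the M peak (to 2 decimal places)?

Binomial terms of (0.37400 + 0.62600)^2: M 0.1399, M+2 0.4682, M+4 0.3919 → M+2 is the base peak.
P(M+2) = C(2,1) × 0.37400^1 × 0.62600^1 = 2 × 0.3740 × 0.6260 = 0.468248 (base)
P(M) = C(2,0) × 0.37400^2 × 0.62600^0 = 1 × 0.139876 × 1.0000 = 0.139876
Relative intensity = 0.139876 / 0.468248 × 100 = 29.87

29.87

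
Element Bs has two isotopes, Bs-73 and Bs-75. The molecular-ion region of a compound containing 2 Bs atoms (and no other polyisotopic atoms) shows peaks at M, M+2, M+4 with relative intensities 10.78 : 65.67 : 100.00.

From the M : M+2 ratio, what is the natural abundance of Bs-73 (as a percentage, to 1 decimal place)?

24.7%

Write p for the Bs-73 fraction. I(M+2)/I(M) = [C(2,1)·p^1·(1−p)] / p^2 = 2·(1−p)/p = 65.67/10.78 = 6.0918
(1−p)/p = 6.0918/2 = 3.0459  ⇒  p = 1/(1 + 3.0459) = 0.2472
Bs-73: 24.7%, Bs-75: 75.3%.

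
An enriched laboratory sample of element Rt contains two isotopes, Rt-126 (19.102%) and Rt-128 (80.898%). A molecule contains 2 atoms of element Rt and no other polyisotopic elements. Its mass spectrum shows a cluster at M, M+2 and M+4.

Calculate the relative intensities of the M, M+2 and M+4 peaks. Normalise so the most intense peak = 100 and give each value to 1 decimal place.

5.6 : 47.2 : 100.0

The 2 Rt atoms are independent, so intensities follow the terms of (0.19102 + 0.80898)^2.
P(M) = 0.19102^2 = 0.036489
P(M+2) = 2 × 0.19102^1 × 0.80898^1 = 0.309063
P(M+4) = 0.80898^2 = 0.654449
The M+4 peak is largest (0.654449); scaling to 100 gives 5.6 : 47.2 : 100.0.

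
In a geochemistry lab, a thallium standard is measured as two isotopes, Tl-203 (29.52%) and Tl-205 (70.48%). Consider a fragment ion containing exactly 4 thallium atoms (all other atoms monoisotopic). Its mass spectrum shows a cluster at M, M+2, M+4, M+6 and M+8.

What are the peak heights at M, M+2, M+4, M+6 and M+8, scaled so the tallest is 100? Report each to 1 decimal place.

1.8 : 17.5 : 62.8 : 100.0 : 59.7

Expanding (0.2952 + 0.7048)^4:
P(M) = 0.2952^4 = 0.007594
P(M+2) = 4 × 0.2952^3 × 0.7048^1 = 0.072523
P(M+4) = 6 × 0.2952^2 × 0.7048^2 = 0.259726
P(M+6) = 4 × 0.2952^1 × 0.7048^3 = 0.413403
P(M+8) = 0.7048^4 = 0.246754
The M+6 peak is largest (0.413403); scaling to 100 gives 1.8 : 17.5 : 62.8 : 100.0 : 59.7.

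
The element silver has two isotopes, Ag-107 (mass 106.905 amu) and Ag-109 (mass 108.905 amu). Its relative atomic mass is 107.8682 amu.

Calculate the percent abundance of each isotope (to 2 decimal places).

With x = fraction of Ag-107 (so Ag-109 is 1 − x):
106.905·x + 108.905·(1 − x) = 107.8682
(106.905 − 108.905)·x = 107.8682 − 108.905
x = -1.0368 / -2.000 = 0.51840 → 51.84% Ag-107, 48.16% Ag-109.

Ag-107: 51.84%, Ag-109: 48.16%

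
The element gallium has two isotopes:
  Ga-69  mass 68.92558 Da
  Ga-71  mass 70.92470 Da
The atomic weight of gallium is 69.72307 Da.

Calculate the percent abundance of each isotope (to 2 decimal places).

Writing the weighted mean with unknown fraction x of Ga-69:
68.92558·x + 70.92470·(1 − x) = 69.72307
(68.92558 − 70.92470)·x = 69.72307 − 70.92470
x = -1.20163 / -1.99912 = 0.60108 → 60.11% Ga-69, 39.89% Ga-71.

Ga-69: 60.11%, Ga-71: 39.89%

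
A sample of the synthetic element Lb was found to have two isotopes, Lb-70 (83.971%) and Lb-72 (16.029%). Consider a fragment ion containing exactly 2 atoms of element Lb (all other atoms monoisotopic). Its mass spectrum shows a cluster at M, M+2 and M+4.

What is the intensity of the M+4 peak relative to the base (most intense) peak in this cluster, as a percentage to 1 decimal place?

Term probabilities: M 0.7051, M+2 0.2692, M+4 0.0257. Base peak = M.
P(M) = C(2,0) × 0.83971^2 × 0.16029^0 = 1 × 0.70511288 × 1.0000 = 0.705113 (base)
P(M+4) = C(2,2) × 0.83971^0 × 0.16029^2 = 1 × 1.0000 × 0.02569288 = 0.025693
Relative intensity = 0.025693 / 0.705113 × 100 = 3.6

3.6%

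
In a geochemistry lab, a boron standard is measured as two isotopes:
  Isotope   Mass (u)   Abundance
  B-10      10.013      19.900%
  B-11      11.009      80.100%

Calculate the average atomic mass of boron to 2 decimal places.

10.81 u

Average mass = Σ (abundance × isotope mass) = 0.19900 × 10.013 + 0.80100 × 11.009
= 1.9926 + 8.8182 = 10.8108 u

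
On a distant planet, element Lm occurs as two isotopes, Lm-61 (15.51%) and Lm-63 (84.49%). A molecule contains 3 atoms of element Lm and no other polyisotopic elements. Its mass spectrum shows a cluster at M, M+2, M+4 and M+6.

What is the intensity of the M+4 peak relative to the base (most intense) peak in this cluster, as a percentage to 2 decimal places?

(0.1551 + 0.8449)^3 gives M 0.0037, M+2 0.0610, M+4 0.3322, M+6 0.6031; the largest is M+6.
P(M+6) = C(3,3) × 0.1551^0 × 0.8449^3 = 1 × 1.0000 × 0.60313694 = 0.603137 (base)
P(M+4) = C(3,2) × 0.1551^1 × 0.8449^2 = 3 × 0.1551 × 0.71385601 = 0.332157
Relative intensity = 0.332157 / 0.603137 × 100 = 55.07

55.07%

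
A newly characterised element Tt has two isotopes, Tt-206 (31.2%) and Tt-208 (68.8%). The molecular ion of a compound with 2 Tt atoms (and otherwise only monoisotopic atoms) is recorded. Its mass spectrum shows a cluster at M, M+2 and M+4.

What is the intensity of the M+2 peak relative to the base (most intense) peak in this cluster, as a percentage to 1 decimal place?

90.7%

Binomial terms of (0.312 + 0.688)^2: M 0.0973, M+2 0.4293, M+4 0.4733 → M+4 is the base peak.
P(M+4) = C(2,2) × 0.312^0 × 0.688^2 = 1 × 1.0000 × 0.473344 = 0.473344 (base)
P(M+2) = C(2,1) × 0.312^1 × 0.688^1 = 2 × 0.3120 × 0.6880 = 0.429312
Relative intensity = 0.429312 / 0.473344 × 100 = 90.7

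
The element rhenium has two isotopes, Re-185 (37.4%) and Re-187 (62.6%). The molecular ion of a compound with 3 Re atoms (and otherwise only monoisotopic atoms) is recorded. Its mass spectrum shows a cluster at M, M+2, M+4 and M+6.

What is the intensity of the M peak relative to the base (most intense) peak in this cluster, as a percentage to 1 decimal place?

11.9%

(0.374 + 0.626)^3 gives M 0.0523, M+2 0.2627, M+4 0.4397, M+6 0.2453; the largest is M+4.
P(M+4) = C(3,2) × 0.374^1 × 0.626^2 = 3 × 0.3740 × 0.391876 = 0.439685 (base)
P(M) = C(3,0) × 0.374^3 × 0.626^0 = 1 × 0.05231362 × 1.0000 = 0.052314
Relative intensity = 0.052314 / 0.439685 × 100 = 11.9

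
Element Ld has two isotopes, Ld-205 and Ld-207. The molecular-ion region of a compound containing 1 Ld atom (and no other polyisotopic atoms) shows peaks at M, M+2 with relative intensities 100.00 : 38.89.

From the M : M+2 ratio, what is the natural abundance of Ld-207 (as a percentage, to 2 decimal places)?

If p is the fraction of Ld that is Ld-205, then I(M+2)/I(M) = [C(1,1)·p^0·(1−p)] / p^1 = 1·(1−p)/p = 38.89/100.00 = 0.3889
(1−p)/p = 0.3889/1 = 0.3889  ⇒  p = 1/(1 + 0.3889) = 0.7200
Ld-205: 72.00%, Ld-207: 28.00%.

28.00%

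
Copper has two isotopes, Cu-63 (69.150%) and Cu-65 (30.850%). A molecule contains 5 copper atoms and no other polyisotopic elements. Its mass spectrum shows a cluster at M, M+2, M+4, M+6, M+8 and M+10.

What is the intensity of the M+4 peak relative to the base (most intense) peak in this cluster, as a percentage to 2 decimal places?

Binomial terms of (0.69150 + 0.30850)^5: M 0.1581, M+2 0.3527, M+4 0.3147, M+6 0.1404, M+8 0.0313, M+10 0.0028 → M+2 is the base peak.
P(M+2) = C(5,1) × 0.69150^4 × 0.30850^1 = 5 × 0.2286487 × 0.3085 = 0.352691 (base)
P(M+4) = C(5,2) × 0.69150^3 × 0.30850^2 = 10 × 0.33065611 × 0.09517225 = 0.314693
Relative intensity = 0.314693 / 0.352691 × 100 = 89.23

89.23%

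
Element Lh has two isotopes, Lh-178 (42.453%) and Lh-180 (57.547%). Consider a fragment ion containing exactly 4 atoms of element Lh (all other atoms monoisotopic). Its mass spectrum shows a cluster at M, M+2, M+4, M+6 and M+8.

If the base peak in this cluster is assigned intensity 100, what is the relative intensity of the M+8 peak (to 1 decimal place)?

Term probabilities: M 0.0325, M+2 0.1761, M+4 0.3581, M+6 0.3236, M+8 0.1097. Base peak = M+4.
P(M+4) = C(4,2) × 0.42453^2 × 0.57547^2 = 6 × 0.18022572 × 0.33116572 = 0.358107 (base)
P(M+8) = C(4,4) × 0.42453^0 × 0.57547^4 = 1 × 1.0000 × 0.10967073 = 0.109671
Relative intensity = 0.109671 / 0.358107 × 100 = 30.6

30.6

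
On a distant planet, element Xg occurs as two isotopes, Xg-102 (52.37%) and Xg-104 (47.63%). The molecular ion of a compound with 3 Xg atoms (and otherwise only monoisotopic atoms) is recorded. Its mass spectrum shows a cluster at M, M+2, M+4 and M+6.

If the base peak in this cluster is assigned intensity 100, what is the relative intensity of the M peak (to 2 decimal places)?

36.65

Binomial terms of (0.5237 + 0.4763)^3: M 0.1436, M+2 0.3919, M+4 0.3564, M+6 0.1081 → M+2 is the base peak.
P(M+2) = C(3,1) × 0.5237^2 × 0.4763^1 = 3 × 0.27426169 × 0.4763 = 0.391893 (base)
P(M) = C(3,0) × 0.5237^3 × 0.4763^0 = 1 × 0.14363085 × 1.0000 = 0.143631
Relative intensity = 0.143631 / 0.391893 × 100 = 36.65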